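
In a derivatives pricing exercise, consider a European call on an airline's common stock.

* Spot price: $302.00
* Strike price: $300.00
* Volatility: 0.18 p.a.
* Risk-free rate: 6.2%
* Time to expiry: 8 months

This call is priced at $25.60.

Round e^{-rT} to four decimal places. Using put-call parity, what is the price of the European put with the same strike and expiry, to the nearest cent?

e^(−rT) = e^(−0.062·0.6667) = 0.9595
Put-call parity: C − P = S − K·e^(−rT) = 302 − 300·0.9595 = 302 − 287.8500 = 14.1500
P = C − (C − P) = 25.60 − (14.1500) = 11.4500

$11.45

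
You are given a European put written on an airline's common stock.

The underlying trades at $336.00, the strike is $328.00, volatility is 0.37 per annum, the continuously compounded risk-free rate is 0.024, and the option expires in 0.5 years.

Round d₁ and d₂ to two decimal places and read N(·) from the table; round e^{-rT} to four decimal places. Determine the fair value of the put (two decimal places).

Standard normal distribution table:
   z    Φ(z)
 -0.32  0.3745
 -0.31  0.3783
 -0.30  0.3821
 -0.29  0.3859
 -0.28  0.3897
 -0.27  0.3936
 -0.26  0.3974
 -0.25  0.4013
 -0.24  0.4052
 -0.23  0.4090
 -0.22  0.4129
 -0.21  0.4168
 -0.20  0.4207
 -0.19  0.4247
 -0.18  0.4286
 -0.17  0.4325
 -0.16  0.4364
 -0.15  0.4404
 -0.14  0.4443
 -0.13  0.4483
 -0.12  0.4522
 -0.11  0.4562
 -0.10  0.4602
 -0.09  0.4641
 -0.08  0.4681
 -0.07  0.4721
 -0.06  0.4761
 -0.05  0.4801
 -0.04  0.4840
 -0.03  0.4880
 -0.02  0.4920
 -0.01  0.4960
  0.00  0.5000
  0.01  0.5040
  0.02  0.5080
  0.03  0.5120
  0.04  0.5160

σ√T = 0.37 × 0.7071 = 0.2616
d₁ = [ln(336/328) + (0.024 + 0.37²/2)·0.5] / 0.2616 = [0.0241 + 0.0462] / 0.2616 = 0.2688 → 0.27
d₂ = d₁ − σ√T = 0.2688 − 0.2616 = 0.0072 → 0.01
exp(−rT) = exp(−0.024·0.5) = 0.9881
N(−d₂) = N(-0.01) = 0.4960;  N(−d₁) = N(-0.27) = 0.3936
P = 328·0.9881·0.4960 − 336·0.3936 = 160.7520 − 132.2496 = 28.5024

$28.50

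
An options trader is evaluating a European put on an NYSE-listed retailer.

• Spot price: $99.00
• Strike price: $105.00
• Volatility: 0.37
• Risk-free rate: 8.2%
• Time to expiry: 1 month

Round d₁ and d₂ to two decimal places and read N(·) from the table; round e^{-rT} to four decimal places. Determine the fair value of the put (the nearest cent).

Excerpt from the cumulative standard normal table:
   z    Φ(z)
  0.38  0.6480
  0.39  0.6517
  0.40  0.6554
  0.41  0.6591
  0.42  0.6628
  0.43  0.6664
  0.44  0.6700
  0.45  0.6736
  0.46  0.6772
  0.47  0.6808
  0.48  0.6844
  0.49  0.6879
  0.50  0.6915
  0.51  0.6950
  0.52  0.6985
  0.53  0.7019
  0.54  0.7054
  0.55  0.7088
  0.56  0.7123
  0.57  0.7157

T = 0.08333;  σ√T = 0.1068
d₁ = [ln(99/105) + (0.082 + 0.37²/2)·0.08333] / 0.1068 = [-0.0588 + 0.0125] / 0.1068 = -0.4335 ≈ -0.43
d₂ = d₁ − σ√T = -0.4335 − 0.1068 = -0.5403 ≈ -0.54
e^(−rT) = e^(−0.082·0.08333) = 0.9932
N(−d₂) = N(0.54) = 0.7054;  N(−d₁) = N(0.43) = 0.6664
P = 105·0.9932·0.7054 − 99·0.6664 = 73.5633 − 65.9736 = 7.5897

$7.59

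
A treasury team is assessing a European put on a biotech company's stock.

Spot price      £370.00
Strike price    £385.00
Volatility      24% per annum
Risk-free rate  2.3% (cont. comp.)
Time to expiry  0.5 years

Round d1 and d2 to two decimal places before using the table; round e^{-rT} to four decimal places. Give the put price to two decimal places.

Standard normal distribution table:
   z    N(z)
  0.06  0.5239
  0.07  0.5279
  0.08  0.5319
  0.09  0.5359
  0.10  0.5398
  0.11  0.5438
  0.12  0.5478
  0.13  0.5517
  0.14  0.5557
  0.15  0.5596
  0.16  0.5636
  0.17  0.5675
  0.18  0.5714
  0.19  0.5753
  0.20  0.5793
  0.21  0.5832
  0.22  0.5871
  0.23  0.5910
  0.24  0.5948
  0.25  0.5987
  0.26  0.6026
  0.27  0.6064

£31.07

σ√T = 0.24·√0.5 = 0.1697
d₁ = [ln(370/385) + (0.023 + ½·0.24²)·0.5] / (σ√T) = (-0.0397 + 0.0259) / 0.1697 = -0.0816 which rounds to -0.08
d₂ = -0.0816 − 0.1697 = -0.2513 which rounds to -0.25
exp(−rT) = exp(−0.023·0.5) = 0.9886
P = 385·0.9886·N(0.25) − 370·N(0.08) = 385·0.9886·0.5987 − 370·0.5319 = 227.8718 − 196.8030 = 31.0688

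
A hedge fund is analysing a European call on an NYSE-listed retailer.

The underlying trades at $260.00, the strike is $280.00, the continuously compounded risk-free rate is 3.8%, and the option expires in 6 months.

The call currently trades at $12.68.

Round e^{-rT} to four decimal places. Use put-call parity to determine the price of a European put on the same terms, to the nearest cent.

$27.42

exp(−rT) = exp(−0.038·0.5) = 0.9812
Put-call parity: C − P = S − K·e^(−rT) = 260 − 280·0.9812 = 260 − 274.7360 = -14.7360
P = C − (C − P) = 12.68 − (-14.7360) = 27.4160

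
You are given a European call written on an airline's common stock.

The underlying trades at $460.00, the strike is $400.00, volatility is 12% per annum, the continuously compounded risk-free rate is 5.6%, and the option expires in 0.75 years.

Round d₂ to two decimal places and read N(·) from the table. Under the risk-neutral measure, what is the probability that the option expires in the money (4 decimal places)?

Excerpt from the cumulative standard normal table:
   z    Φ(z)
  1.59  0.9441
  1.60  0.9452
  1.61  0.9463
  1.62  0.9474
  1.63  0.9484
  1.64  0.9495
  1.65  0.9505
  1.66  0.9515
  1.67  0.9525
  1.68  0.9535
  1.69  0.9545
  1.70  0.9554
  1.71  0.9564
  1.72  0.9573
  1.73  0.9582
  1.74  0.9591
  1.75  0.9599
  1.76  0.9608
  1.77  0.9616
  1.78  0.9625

T = 0.75;  σ√T = 0.1039
d₁ = [ln(460/400) + (0.056 + ½·0.12²)·0.75] / (σ√T) = (0.1398 + 0.0474) / 0.1039 = 1.8010 ≈ 1.80
d₂ = 1.8010 − 0.1039 = 1.6970 ≈ 1.70
Risk-neutral Pr[S_T > K] = N(d₂) = N(1.70) = 0.9554

0.9554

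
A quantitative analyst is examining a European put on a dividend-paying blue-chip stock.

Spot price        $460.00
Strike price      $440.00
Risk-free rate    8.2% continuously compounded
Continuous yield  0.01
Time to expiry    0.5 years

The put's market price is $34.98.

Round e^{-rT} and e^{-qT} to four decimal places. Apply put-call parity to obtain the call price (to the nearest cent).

exp(−qT) = exp(−0.01·0.5) = 0.9950;  exp(−rT) = exp(−0.082·0.5) = 0.9598
Put-call parity: C − P = S·e^(−qT) − K·e^(−rT) = 460·0.9950 − 440·0.9598 = 457.7000 − 422.3120 = 35.3880
C = P + (C − P) = 34.98 + (35.3880) = 70.3680

$70.37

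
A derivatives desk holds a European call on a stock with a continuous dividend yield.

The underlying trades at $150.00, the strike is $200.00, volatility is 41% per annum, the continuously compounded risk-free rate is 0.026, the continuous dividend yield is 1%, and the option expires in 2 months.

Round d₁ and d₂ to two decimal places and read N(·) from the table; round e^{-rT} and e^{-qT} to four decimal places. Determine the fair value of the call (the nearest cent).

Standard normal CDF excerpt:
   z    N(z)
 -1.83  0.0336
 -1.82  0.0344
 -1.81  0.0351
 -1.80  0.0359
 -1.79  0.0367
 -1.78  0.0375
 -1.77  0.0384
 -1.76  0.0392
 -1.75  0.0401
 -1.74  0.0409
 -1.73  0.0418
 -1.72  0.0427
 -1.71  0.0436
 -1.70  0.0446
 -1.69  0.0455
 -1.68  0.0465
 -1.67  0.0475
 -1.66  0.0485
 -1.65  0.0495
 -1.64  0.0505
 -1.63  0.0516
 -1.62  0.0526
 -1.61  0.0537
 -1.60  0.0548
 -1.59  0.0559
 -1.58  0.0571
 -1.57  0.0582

σ√T = 0.41 × 0.4082 = 0.1674
ln(S/K) + (r − q + σ²/2)T = ln(150/200) + (0.026 − 0.01 + 0.41²/2)·0.1667 = -0.2877 + 0.0167 = -0.2710
d₁ = -0.2710 / 0.1674 = -1.6191 → -1.62
d₂ = d₁ − σ√T = -1.6191 − 0.1674 = -1.7865 → -1.79
exp(−qT) = exp(−0.01·0.1667) = 0.9983;  exp(−rT) = exp(−0.026·0.1667) = 0.9957
C = 150·0.9983·N(-1.62) − 200·0.9957·N(-1.79) = 150·0.9983·0.0526 − 200·0.9957·0.0367 = 7.8766 − 7.3084 = 0.5681

$0.57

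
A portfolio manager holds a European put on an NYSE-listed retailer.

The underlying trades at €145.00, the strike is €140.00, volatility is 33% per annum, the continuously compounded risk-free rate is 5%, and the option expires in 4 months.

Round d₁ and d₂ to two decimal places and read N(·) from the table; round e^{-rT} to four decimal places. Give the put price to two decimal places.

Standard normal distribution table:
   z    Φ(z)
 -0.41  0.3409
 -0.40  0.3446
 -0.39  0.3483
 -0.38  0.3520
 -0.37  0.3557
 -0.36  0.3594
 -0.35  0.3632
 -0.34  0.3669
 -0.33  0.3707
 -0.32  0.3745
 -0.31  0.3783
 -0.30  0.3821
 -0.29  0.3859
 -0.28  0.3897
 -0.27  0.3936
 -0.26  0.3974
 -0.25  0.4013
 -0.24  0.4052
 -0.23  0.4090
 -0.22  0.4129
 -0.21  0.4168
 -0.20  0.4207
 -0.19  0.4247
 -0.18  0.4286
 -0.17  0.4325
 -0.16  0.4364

σ√T = 0.33·√0.3333 = 0.1905
d₁ = [ln(145/140) + (0.05 + 0.33²/2)·0.3333] / 0.1905 = [0.0351 + 0.0348] / 0.1905 = 0.3669 ⇒ 0.37
d₂ = d₁ − σ√T = 0.3669 − 0.1905 = 0.1764 ⇒ 0.18
e^(−rT) = e^(−0.05·0.3333) = 0.9835
N(−d₂) = N(-0.18) = 0.4286;  N(−d₁) = N(-0.37) = 0.3557
P = 140·0.9835·0.4286 − 145·0.3557 = 59.0139 − 51.5765 = 7.4374

€7.44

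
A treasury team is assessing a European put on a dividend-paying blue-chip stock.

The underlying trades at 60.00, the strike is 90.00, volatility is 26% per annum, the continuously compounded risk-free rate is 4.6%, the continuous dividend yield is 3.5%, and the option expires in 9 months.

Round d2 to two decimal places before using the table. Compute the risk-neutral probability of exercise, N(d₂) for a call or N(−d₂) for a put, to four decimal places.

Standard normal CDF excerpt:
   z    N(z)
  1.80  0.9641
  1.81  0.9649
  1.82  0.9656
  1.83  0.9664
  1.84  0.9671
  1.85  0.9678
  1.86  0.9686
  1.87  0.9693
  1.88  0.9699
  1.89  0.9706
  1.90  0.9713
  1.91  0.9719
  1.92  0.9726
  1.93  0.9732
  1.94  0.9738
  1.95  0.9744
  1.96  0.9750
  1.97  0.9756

T = 0.75;  σ√T = 0.2252
d₁ = [ln(60/90) + (0.046 − 0.035 + ½·0.26²)·0.75] / (σ√T) = (-0.4055 + 0.0336) / 0.2252 = -1.6515 ⇒ -1.65
d₂ = -1.6515 − 0.2252 = -1.8767 ⇒ -1.88
Risk-neutral Pr[S_T < K] = N(−d₂) = N(1.88) = 0.9699

0.9699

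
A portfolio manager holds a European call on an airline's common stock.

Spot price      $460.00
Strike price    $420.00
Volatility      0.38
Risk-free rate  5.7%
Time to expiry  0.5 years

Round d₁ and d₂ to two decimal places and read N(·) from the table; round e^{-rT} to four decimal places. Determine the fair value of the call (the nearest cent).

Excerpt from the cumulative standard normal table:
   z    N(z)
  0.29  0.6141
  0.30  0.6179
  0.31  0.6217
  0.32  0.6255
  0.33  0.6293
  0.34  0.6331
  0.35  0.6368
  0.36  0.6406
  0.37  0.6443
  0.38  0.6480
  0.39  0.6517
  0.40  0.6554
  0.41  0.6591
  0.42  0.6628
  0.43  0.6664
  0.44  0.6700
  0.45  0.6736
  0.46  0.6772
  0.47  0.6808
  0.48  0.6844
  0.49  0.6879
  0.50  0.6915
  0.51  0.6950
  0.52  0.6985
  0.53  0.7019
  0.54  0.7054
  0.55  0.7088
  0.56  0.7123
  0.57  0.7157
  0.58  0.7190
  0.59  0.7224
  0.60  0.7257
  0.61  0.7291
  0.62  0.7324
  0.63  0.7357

σ√T = 0.38·√0.5 = 0.2687
d₁ = [ln(460/420) + (0.057 + 0.38²/2)·0.5] / 0.2687 = [0.0910 + 0.0646] / 0.2687 = 0.5790 → 0.58
d₂ = d₁ − σ√T = 0.5790 − 0.2687 = 0.3103 → 0.31
e^(−rT) = e^(−0.057·0.5) = 0.9719
C = 460·N(0.58) − 420·0.9719·N(0.31) = 460·0.7190 − 420·0.9719·0.6217 = 330.7400 − 253.7767 = 76.9633

$76.96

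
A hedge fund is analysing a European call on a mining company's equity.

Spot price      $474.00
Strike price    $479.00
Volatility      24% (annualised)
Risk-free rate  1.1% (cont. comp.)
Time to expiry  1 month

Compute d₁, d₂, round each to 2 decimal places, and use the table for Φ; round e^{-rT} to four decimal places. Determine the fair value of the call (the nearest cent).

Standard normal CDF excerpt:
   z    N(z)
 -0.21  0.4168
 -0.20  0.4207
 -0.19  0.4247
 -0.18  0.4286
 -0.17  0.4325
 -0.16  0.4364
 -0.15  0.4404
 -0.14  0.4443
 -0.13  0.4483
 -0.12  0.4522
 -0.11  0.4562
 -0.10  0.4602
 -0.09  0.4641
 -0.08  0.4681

σ√T = 0.24·√0.08333 = 0.0693
d₁ = [ln(474/479) + (0.011 + 0.24²/2)·0.08333] / 0.0693 = [-0.0105 + 0.0033] / 0.0693 = -0.1036 ≈ -0.10
d₂ = d₁ − σ√T = -0.1036 − 0.0693 = -0.1729 ≈ -0.17
exp(−rT) = exp(−0.011·0.08333) = 0.9991
N(d₁) = N(-0.10) = 0.4602;  N(d₂) = N(-0.17) = 0.4325
C = 474·0.4602 − 479·0.9991·0.4325 = 218.1348 − 206.9810 = 11.1538

$11.15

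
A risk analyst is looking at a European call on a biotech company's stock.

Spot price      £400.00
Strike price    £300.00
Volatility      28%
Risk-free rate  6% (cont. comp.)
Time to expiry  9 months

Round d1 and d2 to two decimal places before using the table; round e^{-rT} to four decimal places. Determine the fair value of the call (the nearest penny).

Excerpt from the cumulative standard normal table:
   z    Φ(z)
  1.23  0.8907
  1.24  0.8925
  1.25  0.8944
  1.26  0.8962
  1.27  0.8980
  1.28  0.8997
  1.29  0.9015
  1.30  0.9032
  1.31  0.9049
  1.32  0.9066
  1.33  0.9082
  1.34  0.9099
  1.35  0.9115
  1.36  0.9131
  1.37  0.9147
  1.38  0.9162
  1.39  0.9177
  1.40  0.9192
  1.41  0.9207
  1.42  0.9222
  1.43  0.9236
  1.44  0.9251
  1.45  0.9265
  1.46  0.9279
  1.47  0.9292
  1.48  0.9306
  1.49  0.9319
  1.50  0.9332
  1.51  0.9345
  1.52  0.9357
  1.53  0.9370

T = 0.75;  σ√T = 0.2425
d₁ = [ln(400/300) + (0.06 + ½·0.28²)·0.75] / (σ√T) = (0.2877 + 0.0744) / 0.2425 = 1.4932 which rounds to 1.49
d₂ = 1.4932 − 0.2425 = 1.2507 which rounds to 1.25
e^(−rT) = e^(−0.06·0.75) = 0.9560
N(d₁) = N(1.49) = 0.9319;  N(d₂) = N(1.25) = 0.8944
C = 400·0.9319 − 300·0.9560·0.8944 = 372.7600 − 256.5139 = 116.2461

£116.25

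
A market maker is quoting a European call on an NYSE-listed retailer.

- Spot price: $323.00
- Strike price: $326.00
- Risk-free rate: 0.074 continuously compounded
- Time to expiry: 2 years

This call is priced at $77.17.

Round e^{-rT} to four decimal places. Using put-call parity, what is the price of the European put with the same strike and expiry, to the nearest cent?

e^(−rT) = e^(−0.074·2) = 0.8624
Put-call parity: C − P = S − K·e^(−rT) = 323 − 326·0.8624 = 323 − 281.1424 = 41.8576
P = C − (C − P) = 77.17 − (41.8576) = 35.3124

$35.31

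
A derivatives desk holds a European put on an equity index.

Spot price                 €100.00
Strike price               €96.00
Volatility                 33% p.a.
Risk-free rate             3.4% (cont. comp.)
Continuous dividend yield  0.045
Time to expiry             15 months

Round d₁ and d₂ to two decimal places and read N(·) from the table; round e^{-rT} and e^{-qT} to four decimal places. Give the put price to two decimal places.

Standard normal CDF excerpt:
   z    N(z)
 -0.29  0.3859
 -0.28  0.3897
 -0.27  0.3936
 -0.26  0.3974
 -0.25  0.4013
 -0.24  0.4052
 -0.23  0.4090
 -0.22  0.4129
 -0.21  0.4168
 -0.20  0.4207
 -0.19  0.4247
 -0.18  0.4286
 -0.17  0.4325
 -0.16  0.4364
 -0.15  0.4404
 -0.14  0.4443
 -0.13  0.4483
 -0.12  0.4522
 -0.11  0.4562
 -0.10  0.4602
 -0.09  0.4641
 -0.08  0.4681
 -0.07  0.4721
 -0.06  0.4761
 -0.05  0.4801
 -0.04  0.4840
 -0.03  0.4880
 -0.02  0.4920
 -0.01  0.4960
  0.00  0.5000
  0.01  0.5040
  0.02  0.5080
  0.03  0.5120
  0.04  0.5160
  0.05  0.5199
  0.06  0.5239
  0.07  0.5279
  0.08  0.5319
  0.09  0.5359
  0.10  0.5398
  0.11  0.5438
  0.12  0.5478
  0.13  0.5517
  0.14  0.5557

σ√T = 0.33 × 1.1180 = 0.3690
d₁ = [ln(100/96) + (0.034 − 0.045 + 0.33²/2)·1.25] / 0.3690 = [0.0408 + 0.0543] / 0.3690 = 0.2579 which rounds to 0.26
d₂ = d₁ − σ√T = 0.2579 − 0.3690 = -0.1111 which rounds to -0.11
e^(−qT) = e^(−0.045·1.25) = 0.9453;  e^(−rT) = e^(−0.034·1.25) = 0.9584
P = 96·0.9584·N(0.11) − 100·0.9453·N(-0.26) = 96·0.9584·0.5438 − 100·0.9453·0.3974 = 50.0331 − 37.5662 = 12.4669

€12.47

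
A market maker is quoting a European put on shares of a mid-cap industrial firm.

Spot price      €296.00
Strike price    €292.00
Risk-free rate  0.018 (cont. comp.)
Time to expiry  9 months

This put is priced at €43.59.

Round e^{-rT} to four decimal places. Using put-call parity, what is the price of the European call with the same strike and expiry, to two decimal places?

e^(−rT) = e^(−0.018·0.75) = 0.9866
Put-call parity: C − P = S − K·e^(−rT) = 296 − 292·0.9866 = 296 − 288.0872 = 7.9128
C = P + (C − P) = 43.59 + (7.9128) = 51.5028

€51.50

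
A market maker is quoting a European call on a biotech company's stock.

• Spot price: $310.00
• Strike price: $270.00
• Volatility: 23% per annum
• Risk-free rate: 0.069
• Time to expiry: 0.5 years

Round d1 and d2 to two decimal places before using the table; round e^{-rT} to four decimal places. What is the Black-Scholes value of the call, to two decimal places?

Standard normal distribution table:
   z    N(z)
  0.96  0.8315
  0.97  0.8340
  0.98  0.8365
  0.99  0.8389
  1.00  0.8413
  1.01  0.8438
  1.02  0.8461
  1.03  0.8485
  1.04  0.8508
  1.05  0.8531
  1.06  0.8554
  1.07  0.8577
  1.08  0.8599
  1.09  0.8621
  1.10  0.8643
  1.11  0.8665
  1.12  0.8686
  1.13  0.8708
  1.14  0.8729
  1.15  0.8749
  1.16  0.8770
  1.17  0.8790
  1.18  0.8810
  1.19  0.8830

$52.40

T = 0.5;  σ√T = 0.1626
d₁ = [ln(310/270) + (0.069 + ½·0.23²)·0.5] / (σ√T) = (0.1382 + 0.0477) / 0.1626 = 1.1429 ⇒ 1.14
d₂ = 1.1429 − 0.1626 = 0.9803 ⇒ 0.98
exp(−rT) = exp(−0.069·0.5) = 0.9661
N(d₁) = N(1.14) = 0.8729;  N(d₂) = N(0.98) = 0.8365
C = 310·0.8729 − 270·0.9661·0.8365 = 270.5990 − 218.1985 = 52.4005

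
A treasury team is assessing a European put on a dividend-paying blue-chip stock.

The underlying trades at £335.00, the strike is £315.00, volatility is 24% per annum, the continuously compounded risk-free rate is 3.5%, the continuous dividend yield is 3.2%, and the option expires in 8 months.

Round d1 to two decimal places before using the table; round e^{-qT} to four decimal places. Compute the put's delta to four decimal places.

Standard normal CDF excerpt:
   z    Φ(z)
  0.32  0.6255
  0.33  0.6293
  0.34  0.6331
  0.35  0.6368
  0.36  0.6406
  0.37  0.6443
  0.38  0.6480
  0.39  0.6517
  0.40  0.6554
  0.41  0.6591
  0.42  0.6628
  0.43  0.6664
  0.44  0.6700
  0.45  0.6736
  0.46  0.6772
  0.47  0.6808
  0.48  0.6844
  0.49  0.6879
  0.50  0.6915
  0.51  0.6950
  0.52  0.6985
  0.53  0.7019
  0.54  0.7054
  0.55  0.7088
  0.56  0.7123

-0.3301

σ√T = 0.24 × 0.8165 = 0.1960
d₁ = [ln(335/315) + (0.035 − 0.032 + ½·0.24²)·0.6667] / (σ√T) = (0.0616 + 0.0212) / 0.1960 = 0.4223 which rounds to 0.42
N(d₁) = N(0.42) = 0.6628
Δ_put = exp(−qT)·(N(d₁) − 1) = 0.9789·(0.6628 − 1) = -0.3301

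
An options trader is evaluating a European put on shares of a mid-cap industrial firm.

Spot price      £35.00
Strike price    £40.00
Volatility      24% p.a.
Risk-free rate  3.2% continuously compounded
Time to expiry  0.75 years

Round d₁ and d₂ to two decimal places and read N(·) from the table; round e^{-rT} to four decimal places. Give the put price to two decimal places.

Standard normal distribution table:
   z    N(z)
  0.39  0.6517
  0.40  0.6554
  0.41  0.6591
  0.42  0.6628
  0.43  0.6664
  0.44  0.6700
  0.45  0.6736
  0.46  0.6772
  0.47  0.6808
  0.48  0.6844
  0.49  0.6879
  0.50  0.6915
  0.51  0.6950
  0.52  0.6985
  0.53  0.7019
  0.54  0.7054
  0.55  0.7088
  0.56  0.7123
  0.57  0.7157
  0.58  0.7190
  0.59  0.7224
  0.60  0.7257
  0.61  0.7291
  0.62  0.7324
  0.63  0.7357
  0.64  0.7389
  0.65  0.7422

£5.53

σ√T = 0.24 × 0.8660 = 0.2078
d₁ = [ln(35/40) + (0.032 + 0.24²/2)·0.75] / 0.2078 = [-0.1335 + 0.0456] / 0.2078 = -0.4231 which rounds to -0.42
d₂ = d₁ − σ√T = -0.4231 − 0.2078 = -0.6309 which rounds to -0.63
exp(−rT) = exp(−0.032·0.75) = 0.9763
N(−d₂) = N(0.63) = 0.7357;  N(−d₁) = N(0.42) = 0.6628
P = 40·0.9763·0.7357 − 35·0.6628 = 28.7306 − 23.1980 = 5.5326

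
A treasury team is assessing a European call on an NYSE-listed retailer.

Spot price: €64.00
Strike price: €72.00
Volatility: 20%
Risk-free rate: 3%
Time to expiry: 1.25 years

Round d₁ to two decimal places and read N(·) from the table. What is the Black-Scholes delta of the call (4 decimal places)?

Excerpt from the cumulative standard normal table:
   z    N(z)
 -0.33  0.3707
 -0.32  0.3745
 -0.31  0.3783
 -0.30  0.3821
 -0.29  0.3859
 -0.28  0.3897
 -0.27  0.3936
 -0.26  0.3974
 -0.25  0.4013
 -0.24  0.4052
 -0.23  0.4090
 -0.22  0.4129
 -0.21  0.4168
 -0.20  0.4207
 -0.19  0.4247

σ√T = 0.2·√1.25 = 0.2236
d₁ = [ln(64/72) + (0.03 + 0.2²/2)·1.25] / 0.2236 = [-0.1178 + 0.0625] / 0.2236 = -0.2472 ≈ -0.25
N(d₁) = N(-0.25) = 0.4013
Δ_call = N(d₁) = 0.4013

0.4013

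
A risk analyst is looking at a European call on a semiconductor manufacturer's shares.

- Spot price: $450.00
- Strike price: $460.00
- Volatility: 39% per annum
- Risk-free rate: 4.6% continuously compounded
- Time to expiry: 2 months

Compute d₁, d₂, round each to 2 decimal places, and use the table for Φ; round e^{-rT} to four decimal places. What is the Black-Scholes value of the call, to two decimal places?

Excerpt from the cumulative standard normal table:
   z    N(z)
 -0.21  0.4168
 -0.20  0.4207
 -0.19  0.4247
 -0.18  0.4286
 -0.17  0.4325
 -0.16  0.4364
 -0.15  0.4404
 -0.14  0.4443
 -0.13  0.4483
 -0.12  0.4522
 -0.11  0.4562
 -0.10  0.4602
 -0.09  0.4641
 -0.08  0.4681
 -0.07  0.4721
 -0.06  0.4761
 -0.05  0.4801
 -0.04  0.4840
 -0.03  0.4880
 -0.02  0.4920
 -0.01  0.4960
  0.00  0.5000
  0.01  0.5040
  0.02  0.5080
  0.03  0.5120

T = 0.1667;  σ√T = 0.1592
ln(S/K) + (r + σ²/2)T = ln(450/460) + (0.046 + 0.39²/2)·0.1667 = -0.0220 + 0.0203 = -0.0016
d₁ = -0.0016 / 0.1592 = -0.0103 → -0.01
d₂ = d₁ − σ√T = -0.0103 − 0.1592 = -0.1695 → -0.17
e^(−rT) = e^(−0.046·0.1667) = 0.9924
N(d₁) = N(-0.01) = 0.4960;  N(d₂) = N(-0.17) = 0.4325
C = 450·0.4960 − 460·0.9924·0.4325 = 223.2000 − 197.4380 = 25.7620

$25.76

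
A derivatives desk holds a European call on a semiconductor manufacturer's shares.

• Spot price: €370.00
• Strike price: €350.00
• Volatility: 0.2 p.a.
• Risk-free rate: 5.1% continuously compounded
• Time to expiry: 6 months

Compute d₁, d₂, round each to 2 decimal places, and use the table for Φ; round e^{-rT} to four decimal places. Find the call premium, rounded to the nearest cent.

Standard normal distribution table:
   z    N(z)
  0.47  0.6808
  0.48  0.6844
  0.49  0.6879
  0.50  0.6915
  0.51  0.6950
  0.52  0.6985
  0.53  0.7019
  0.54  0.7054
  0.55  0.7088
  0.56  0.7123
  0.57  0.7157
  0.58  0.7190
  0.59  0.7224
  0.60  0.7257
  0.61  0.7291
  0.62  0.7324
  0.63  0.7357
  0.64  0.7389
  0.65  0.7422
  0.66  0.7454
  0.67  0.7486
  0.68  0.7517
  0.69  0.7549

T = 0.5;  σ√T = 0.1414
ln(S/K) + (r + σ²/2)T = ln(370/350) + (0.051 + 0.2²/2)·0.5 = 0.0556 + 0.0355 = 0.0911
d₁ = 0.0911 / 0.1414 = 0.6440 which rounds to 0.64
d₂ = d₁ − σ√T = 0.6440 − 0.1414 = 0.5025 which rounds to 0.50
exp(−rT) = exp(−0.051·0.5) = 0.9748
N(d₁) = N(0.64) = 0.7389;  N(d₂) = N(0.50) = 0.6915
C = 370·0.7389 − 350·0.9748·0.6915 = 273.3930 − 235.9260 = 37.4670

€37.47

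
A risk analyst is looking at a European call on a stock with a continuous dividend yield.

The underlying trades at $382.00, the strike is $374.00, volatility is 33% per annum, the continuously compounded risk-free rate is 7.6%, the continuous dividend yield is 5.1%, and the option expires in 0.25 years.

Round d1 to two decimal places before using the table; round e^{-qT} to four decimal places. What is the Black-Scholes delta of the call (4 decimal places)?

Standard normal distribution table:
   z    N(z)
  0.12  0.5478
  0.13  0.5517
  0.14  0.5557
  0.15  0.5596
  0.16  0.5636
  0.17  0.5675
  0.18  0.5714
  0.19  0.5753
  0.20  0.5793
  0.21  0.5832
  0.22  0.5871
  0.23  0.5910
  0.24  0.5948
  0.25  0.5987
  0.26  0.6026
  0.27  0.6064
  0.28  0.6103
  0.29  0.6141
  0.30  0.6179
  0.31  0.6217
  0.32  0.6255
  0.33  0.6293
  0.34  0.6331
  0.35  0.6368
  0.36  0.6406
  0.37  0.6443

σ√T = 0.33 × 0.5000 = 0.1650
ln(S/K) + (r − q + σ²/2)T = ln(382/374) + (0.076 − 0.051 + 0.33²/2)·0.25 = 0.0212 + 0.0199 = 0.0410
d₁ = 0.0410 / 0.1650 = 0.2487 ≈ 0.25
N(d₁) = N(0.25) = 0.5987
Δ_call = exp(−qT)·N(d₁) = 0.9873·0.5987 = 0.5911

0.5911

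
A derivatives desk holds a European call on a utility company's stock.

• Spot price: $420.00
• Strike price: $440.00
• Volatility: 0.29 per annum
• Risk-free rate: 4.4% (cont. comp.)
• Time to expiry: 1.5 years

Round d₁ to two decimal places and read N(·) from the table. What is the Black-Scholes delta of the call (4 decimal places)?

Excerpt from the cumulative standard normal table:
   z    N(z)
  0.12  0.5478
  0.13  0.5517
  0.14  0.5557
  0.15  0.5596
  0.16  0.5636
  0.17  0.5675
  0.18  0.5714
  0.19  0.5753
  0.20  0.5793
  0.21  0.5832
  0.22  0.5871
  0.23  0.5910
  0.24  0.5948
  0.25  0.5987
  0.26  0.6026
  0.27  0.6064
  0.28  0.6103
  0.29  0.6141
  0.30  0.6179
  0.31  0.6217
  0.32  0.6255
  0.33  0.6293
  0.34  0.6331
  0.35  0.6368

0.5910

T = 1.5;  σ√T = 0.3552
d₁ = [ln(420/440) + (0.044 + ½·0.29²)·1.5] / (σ√T) = (-0.0465 + 0.1291) / 0.3552 = 0.2324 ⇒ 0.23
N(d₁) = N(0.23) = 0.5910
Δ_call = N(d₁) = 0.5910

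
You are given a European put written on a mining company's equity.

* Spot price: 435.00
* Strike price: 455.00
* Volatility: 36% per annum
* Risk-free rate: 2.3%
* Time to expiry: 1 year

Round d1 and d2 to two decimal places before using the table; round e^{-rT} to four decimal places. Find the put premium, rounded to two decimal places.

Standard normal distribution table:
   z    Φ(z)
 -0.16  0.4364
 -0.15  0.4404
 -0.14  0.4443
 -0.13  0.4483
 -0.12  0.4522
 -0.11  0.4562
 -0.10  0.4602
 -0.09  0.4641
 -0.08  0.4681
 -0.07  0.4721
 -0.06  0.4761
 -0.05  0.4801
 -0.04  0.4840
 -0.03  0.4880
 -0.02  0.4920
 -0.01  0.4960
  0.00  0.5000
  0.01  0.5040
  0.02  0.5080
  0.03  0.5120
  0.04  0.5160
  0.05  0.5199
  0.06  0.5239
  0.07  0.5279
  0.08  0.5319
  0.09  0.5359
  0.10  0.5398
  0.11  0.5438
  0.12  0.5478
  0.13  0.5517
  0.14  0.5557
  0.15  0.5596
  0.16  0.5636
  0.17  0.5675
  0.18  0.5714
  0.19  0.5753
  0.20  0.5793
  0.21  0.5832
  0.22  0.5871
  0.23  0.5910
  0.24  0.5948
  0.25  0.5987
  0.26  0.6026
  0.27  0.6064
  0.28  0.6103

67.78

σ√T = 0.36·√1 = 0.3600
d₁ = [ln(435/455) + (0.023 + 0.36²/2)·1] / 0.3600 = [-0.0450 + 0.0878] / 0.3600 = 0.1190 ⇒ 0.12
d₂ = d₁ − σ√T = 0.1190 − 0.3600 = -0.2410 ⇒ -0.24
e^(−rT) = e^(−0.023·1) = 0.9773
P = 455·0.9773·N(0.24) − 435·N(-0.12) = 455·0.9773·0.5948 − 435·0.4522 = 264.4906 − 196.7070 = 67.7836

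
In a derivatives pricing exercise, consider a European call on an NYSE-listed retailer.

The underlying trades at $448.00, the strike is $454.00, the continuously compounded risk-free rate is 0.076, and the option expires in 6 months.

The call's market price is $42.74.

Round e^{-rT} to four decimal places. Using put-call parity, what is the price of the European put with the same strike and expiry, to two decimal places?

$31.81

e^(−rT) = e^(−0.076·0.5) = 0.9627
Put-call parity: C − P = S − K·e^(−rT) = 448 − 454·0.9627 = 448 − 437.0658 = 10.9342
P = C − (C − P) = 42.74 − (10.9342) = 31.8058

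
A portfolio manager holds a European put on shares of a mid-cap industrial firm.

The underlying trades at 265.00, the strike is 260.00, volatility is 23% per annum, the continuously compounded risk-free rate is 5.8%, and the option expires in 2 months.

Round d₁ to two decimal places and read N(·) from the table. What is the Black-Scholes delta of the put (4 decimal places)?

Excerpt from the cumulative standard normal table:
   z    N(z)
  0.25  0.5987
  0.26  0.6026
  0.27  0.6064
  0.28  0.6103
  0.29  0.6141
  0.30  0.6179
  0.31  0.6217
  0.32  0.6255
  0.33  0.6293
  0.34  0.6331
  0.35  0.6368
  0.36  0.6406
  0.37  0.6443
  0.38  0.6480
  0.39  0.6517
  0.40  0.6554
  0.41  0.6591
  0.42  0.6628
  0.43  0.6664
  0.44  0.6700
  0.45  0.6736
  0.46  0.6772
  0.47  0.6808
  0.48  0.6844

σ√T = 0.23·√0.1667 = 0.0939
d₁ = [ln(265/260) + (0.058 + ½·0.23²)·0.1667] / (σ√T) = (0.0190 + 0.0141) / 0.0939 = 0.3528 which rounds to 0.35
N(d₁) = N(0.35) = 0.6368
Δ_put = N(d₁) − 1 = 0.6368 − 1 = -0.3632

-0.3632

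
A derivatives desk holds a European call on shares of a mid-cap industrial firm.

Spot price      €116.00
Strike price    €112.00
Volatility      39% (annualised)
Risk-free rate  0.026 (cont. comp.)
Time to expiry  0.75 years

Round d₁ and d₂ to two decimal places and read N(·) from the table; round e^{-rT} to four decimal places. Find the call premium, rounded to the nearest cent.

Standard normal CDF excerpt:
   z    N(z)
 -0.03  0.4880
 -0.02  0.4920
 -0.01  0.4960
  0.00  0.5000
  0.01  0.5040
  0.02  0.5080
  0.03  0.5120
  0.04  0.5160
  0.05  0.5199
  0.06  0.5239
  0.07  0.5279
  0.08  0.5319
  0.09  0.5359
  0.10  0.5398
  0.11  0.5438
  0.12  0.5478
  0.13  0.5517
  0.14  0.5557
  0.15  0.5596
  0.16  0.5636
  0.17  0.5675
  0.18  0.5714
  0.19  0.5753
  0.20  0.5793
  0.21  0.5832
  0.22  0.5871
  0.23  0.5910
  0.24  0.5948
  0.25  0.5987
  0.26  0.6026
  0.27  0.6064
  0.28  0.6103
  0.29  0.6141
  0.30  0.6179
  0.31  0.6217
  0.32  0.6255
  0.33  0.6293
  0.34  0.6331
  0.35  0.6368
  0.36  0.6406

€18.52

σ√T = 0.39·√0.75 = 0.3377
d₁ = [ln(116/112) + (0.026 + 0.39²/2)·0.75] / 0.3377 = [0.0351 + 0.0765] / 0.3377 = 0.3305 which rounds to 0.33
d₂ = d₁ − σ√T = 0.3305 − 0.3377 = -0.0072 which rounds to -0.01
e^(−rT) = e^(−0.026·0.75) = 0.9807
C = 116·N(0.33) − 112·0.9807·N(-0.01) = 116·0.6293 − 112·0.9807·0.4960 = 72.9988 − 54.4798 = 18.5190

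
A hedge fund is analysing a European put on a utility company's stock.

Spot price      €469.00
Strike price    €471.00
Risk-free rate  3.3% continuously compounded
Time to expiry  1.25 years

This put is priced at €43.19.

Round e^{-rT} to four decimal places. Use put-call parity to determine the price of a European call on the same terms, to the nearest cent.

exp(−rT) = exp(−0.033·1.25) = 0.9596
Put-call parity: C − P = S − K·e^(−rT) = 469 − 471·0.9596 = 469 − 451.9716 = 17.0284
C = P + (C − P) = 43.19 + (17.0284) = 60.2184

€60.22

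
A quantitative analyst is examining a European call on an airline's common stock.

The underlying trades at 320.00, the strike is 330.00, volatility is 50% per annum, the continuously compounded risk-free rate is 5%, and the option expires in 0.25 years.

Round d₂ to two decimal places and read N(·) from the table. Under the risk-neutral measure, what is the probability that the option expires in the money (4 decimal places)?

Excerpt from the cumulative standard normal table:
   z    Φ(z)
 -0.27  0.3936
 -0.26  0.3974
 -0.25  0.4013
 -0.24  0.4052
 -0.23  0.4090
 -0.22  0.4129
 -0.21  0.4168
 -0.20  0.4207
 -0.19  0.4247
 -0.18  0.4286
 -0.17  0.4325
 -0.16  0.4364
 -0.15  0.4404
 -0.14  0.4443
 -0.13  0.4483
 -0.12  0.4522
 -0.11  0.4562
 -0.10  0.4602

0.4207

T = 0.25;  σ√T = 0.2500
d₁ = [ln(320/330) + (0.05 + 0.5²/2)·0.25] / 0.2500 = [-0.0308 + 0.0437] / 0.2500 = 0.0519 ≈ 0.05
d₂ = d₁ − σ√T = 0.0519 − 0.2500 = -0.1981 ≈ -0.20
Risk-neutral Pr[S_T > K] = N(d₂) = N(-0.20) = 0.4207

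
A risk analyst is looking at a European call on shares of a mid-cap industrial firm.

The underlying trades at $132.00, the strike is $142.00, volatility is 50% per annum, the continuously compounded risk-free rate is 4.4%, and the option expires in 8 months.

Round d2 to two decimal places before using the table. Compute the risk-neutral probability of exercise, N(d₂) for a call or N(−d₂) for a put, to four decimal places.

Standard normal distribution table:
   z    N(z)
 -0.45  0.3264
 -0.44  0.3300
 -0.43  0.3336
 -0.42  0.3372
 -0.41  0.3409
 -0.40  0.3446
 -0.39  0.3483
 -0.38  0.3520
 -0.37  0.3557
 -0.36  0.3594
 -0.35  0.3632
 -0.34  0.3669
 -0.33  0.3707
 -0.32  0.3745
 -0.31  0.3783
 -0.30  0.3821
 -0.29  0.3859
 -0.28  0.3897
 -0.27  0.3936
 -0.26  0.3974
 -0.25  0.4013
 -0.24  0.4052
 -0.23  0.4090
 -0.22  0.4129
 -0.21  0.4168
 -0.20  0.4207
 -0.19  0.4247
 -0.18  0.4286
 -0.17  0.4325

0.3783

σ√T = 0.5 × 0.8165 = 0.4082
d₁ = [ln(132/142) + (0.044 + ½·0.5²)·0.6667] / (σ√T) = (-0.0730 + 0.1127) / 0.4082 = 0.0971 ≈ 0.10
d₂ = 0.0971 − 0.4082 = -0.3111 ≈ -0.31
Risk-neutral Pr[S_T > K] = N(d₂) = N(-0.31) = 0.3783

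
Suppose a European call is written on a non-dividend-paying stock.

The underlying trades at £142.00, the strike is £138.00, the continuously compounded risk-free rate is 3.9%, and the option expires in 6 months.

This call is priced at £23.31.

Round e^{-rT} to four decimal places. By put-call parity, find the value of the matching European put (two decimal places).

e^(−rT) = e^(−0.039·0.5) = 0.9807
Put-call parity: C − P = S − K·e^(−rT) = 142 − 138·0.9807 = 142 − 135.3366 = 6.6634
P = C − (C − P) = 23.31 − (6.6634) = 16.6466

£16.65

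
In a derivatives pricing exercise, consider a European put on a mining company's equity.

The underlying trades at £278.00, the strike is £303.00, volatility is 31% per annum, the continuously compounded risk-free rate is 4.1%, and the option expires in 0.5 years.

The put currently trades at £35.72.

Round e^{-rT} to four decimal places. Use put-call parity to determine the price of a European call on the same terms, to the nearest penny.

e^(−rT) = e^(−0.041·0.5) = 0.9797
Put-call parity: C − P = S − K·e^(−rT) = 278 − 303·0.9797 = 278 − 296.8491 = -18.8491
C = P + (C − P) = 35.72 + (-18.8491) = 16.8709

£16.87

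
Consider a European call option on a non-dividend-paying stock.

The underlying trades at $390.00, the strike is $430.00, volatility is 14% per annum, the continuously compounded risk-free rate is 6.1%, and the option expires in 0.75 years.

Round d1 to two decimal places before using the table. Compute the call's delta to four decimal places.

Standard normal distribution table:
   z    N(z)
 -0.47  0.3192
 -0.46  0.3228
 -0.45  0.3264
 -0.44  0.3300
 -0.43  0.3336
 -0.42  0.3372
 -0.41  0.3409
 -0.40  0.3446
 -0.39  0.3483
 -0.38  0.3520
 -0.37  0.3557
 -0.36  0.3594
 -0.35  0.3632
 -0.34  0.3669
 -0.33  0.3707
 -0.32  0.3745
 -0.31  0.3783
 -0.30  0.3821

0.3557

σ√T = 0.14 × 0.8660 = 0.1212
d₁ = [ln(390/430) + (0.061 + 0.14²/2)·0.75] / 0.1212 = [-0.0976 + 0.0531] / 0.1212 = -0.3673 ≈ -0.37
N(d₁) = N(-0.37) = 0.3557
Δ_call = N(d₁) = 0.3557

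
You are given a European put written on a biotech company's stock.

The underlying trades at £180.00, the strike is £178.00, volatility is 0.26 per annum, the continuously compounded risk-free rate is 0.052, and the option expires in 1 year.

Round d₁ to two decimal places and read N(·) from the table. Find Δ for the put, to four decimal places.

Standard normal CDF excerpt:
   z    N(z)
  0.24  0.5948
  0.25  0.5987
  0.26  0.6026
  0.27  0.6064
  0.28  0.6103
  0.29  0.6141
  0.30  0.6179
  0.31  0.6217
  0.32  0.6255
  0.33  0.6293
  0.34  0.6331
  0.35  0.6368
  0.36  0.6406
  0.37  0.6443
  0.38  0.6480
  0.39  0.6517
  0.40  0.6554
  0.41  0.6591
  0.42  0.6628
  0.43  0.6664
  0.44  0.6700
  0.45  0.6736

σ√T = 0.26 × 1.0000 = 0.2600
d₁ = [ln(180/178) + (0.052 + 0.26²/2)·1] / 0.2600 = [0.0112 + 0.0858] / 0.2600 = 0.3730 ⇒ 0.37
N(d₁) = N(0.37) = 0.6443
Δ_put = N(d₁) − 1 = 0.6443 − 1 = -0.3557

-0.3557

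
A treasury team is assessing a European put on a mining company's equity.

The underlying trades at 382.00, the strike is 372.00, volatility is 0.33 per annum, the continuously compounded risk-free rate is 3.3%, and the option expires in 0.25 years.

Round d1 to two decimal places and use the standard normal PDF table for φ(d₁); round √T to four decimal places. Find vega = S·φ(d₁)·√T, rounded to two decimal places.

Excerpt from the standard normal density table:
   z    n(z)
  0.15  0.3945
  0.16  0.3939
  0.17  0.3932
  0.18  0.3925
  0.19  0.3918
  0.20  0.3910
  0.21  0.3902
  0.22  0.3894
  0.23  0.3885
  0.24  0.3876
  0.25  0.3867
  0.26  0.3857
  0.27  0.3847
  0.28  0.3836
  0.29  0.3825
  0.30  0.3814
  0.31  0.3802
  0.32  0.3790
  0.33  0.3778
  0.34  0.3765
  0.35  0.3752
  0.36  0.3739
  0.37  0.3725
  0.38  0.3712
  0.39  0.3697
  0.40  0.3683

σ√T = 0.33 × 0.5000 = 0.1650
d₁ = [ln(382/372) + (0.033 + 0.33²/2)·0.25] / 0.1650 = [0.0265 + 0.0219] / 0.1650 = 0.2933 which rounds to 0.29
√T = √0.25 = 0.5000
φ(d₁) = φ(0.29) = 0.3825
vega = S·φ(d₁)·√T = 382·0.3825·0.5000 = 73.0575
(Vega is the same for a European call and put with the same parameters.)

73.06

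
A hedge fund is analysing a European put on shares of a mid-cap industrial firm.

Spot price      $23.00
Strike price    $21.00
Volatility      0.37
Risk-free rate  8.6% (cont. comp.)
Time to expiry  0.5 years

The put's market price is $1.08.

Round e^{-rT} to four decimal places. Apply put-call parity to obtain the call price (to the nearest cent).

e^(−rT) = e^(−0.086·0.5) = 0.9579
Put-call parity: C − P = S − K·e^(−rT) = 23 − 21·0.9579 = 23 − 20.1159 = 2.8841
C = P + (C − P) = 1.08 + (2.8841) = 3.9641

$3.96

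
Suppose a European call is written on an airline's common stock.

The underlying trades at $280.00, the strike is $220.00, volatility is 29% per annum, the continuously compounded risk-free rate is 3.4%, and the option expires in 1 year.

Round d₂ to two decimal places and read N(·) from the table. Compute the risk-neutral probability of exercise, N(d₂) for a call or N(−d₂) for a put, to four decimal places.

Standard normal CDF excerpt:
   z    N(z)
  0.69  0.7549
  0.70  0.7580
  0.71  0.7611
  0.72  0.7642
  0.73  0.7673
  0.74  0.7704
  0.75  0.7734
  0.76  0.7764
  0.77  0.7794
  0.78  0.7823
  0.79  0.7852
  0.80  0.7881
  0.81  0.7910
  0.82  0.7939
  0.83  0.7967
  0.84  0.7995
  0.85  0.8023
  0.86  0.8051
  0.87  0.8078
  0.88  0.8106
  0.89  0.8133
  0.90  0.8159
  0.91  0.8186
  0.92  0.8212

σ√T = 0.29·√1 = 0.2900
ln(S/K) + (r + σ²/2)T = ln(280/220) + (0.034 + 0.29²/2)·1 = 0.2412 + 0.0761 = 0.3172
d₁ = 0.3172 / 0.2900 = 1.0938 ⇒ 1.09
d₂ = d₁ − σ√T = 1.0938 − 0.2900 = 0.8038 ⇒ 0.80
Pr(exercise) under Q = N(d₂) = 0.7881

0.7881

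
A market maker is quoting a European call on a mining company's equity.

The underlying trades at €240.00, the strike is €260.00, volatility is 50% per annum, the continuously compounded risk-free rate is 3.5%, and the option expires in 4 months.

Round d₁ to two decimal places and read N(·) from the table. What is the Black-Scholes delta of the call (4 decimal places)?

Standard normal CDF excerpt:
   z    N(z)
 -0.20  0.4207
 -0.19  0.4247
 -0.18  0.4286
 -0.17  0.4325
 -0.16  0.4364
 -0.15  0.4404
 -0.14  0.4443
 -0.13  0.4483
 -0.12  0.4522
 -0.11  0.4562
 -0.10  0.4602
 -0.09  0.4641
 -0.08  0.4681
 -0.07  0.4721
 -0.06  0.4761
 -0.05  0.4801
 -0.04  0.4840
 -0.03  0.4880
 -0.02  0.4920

0.4641

T = 0.3333;  σ√T = 0.2887
d₁ = [ln(240/260) + (0.035 + 0.5²/2)·0.3333] / 0.2887 = [-0.0800 + 0.0533] / 0.2887 = -0.0925 → -0.09
N(d₁) = N(-0.09) = 0.4641
Δ_call = N(d₁) = 0.4641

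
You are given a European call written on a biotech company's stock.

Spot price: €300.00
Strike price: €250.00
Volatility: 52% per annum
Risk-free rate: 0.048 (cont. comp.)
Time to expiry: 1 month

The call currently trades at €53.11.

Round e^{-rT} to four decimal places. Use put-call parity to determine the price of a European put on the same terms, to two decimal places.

€2.11

e^(−rT) = e^(−0.048·0.08333) = 0.9960
Put-call parity: C − P = S − K·e^(−rT) = 300 − 250·0.9960 = 300 − 249.0000 = 51.0000
P = C − (C − P) = 53.11 − (51.0000) = 2.1100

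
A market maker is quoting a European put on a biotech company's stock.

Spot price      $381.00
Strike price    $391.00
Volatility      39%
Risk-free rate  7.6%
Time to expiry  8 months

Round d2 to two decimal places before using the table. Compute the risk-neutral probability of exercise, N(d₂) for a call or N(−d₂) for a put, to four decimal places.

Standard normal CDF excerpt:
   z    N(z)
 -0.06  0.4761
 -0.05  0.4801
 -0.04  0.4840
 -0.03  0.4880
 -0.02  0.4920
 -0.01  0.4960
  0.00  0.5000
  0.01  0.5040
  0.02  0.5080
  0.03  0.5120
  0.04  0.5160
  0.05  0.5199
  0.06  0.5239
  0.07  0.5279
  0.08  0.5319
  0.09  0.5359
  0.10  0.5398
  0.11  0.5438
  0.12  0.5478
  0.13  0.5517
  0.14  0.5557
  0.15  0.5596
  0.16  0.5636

0.5319

σ√T = 0.39 × 0.8165 = 0.3184
d₁ = [ln(381/391) + (0.076 + 0.39²/2)·0.6667] / 0.3184 = [-0.0259 + 0.1014] / 0.3184 = 0.2370 which rounds to 0.24
d₂ = d₁ − σ√T = 0.2370 − 0.3184 = -0.0815 which rounds to -0.08
Pr(exercise) under Q = N(−d₂) = N(0.08) = 0.5319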